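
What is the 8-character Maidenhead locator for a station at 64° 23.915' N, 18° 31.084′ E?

Add 180° to longitude and 90° to latitude: 198.51807, 154.39858.
Field (20°×10°, letters A–R): 198.51807/20 → 9 → J, 154.39858/10 → 15 → P; chars JP.
Square (2°×1°, digits 0–9): 18.51807/2 → 9, 4.39858/1 → 4; chars 94.
Subsquare (5′×2.5′, letters a–x): 0.51807/0.0833333 → 6 → g, 0.39858/0.0416667 → 9 → j; chars gj.
Extended square (30″×15″, digits 0–9): 0.01807/0.00833333 → 2, 0.02358/0.00416667 → 5; chars 25.

JP94gj25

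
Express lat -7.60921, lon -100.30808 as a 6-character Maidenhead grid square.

Add 180° to longitude and 90° to latitude: 79.6919, 82.3908.
Field: 79.6919/20 → 3 → D, 82.3908/10 → 8 → I; chars DI.
Square: 19.6919/2 → 9, 2.3908/1 → 2; chars 92.
Subsquare: 1.6919/0.0833333 → 20 → u, 0.3908/0.0416667 → 9 → j; chars uj.

DI92uj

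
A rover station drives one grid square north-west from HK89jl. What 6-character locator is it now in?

Longitude subsquare j = 9; −1 → 8 = i.
Latitude subsquare l = 11; +1 → 12 = m.

HK89im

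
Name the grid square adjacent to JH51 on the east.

JH61

Longitude square 5; +1 → 6.
The latitude characters are unchanged.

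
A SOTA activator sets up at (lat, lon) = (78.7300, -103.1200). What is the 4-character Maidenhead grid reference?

DQ88

Shift to the Maidenhead origin (180°W, 90°S): lon 76.88, lat 168.73.
Field: 76.88/20 → 3 → D, 168.73/10 → 16 → Q; chars DQ.
Square: 16.88/2 → 8, 8.73/1 → 8; chars 88.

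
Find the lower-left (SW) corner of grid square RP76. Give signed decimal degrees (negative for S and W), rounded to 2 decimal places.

Field R=17, P=15: +17·20° lon, +15·10° lat → SW at lon 160°, lat 60°.
Square 7, 6: +7·2° lon, +6·1° lat → SW at lon 174°, lat 66°.
latitude 66.00, longitude 174.00.

66.00, 174.00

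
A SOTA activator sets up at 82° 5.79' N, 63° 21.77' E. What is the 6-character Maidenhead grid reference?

Add 180° to longitude and 90° to latitude: 243.3628, 172.0965.
Field (20°×10°, letters A–R): 243.3628/20 → 12 → M, 172.0965/10 → 17 → R; chars MR.
Square (2°×1°, digits 0–9): 3.3628/2 → 1, 2.0965/1 → 2; chars 12.
Subsquare (5′×2.5′, letters a–x): 1.3628/0.0833333 → 16 → q, 0.0965/0.0416667 → 2 → c; chars qc.

MR12qc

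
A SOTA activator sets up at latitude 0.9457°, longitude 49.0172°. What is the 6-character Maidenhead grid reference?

LJ40mw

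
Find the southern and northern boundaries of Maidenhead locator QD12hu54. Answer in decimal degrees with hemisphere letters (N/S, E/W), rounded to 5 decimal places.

57.15000° S, 57.14583° S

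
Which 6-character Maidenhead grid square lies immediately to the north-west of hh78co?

HH78bp

Longitude subsquare c = 2; −1 → 1 = b.
Latitude subsquare o = 14; +1 → 15 = p.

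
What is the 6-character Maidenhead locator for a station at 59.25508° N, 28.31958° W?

HO59ug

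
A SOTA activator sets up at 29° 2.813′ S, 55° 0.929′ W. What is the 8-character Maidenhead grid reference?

Offset from 180°W / 90°S: lon 124.98452°, lat 60.95312°.
Field: 124.98452/20 → 6 → G, 60.95312/10 → 6 → G; chars GG.
Square: 4.98452/2 → 2, 0.95312/1 → 0; chars 20.
Subsquare: 0.98452/0.0833333 → 11 → l, 0.95312/0.0416667 → 22 → w; chars lw.
Extended square: 0.06785/0.00833333 → 8, 0.03645/0.00416667 → 8; chars 88.

GG20lw88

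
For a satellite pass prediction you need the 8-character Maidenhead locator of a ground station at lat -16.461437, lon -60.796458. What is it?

Add 180° to longitude and 90° to latitude: 119.20354, 73.53856.
Field: 119.20354/20 → 5 → F, 73.53856/10 → 7 → H; chars FH.
Square: 19.20354/2 → 9, 3.53856/1 → 3; chars 93.
Subsquare: 1.20354/0.0833333 → 14 → o, 0.53856/0.0416667 → 12 → m; chars om.
Extended square: 0.03688/0.00833333 → 4, 0.03856/0.00416667 → 9; chars 49.

FH93om49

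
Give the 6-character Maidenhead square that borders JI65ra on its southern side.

JI64rx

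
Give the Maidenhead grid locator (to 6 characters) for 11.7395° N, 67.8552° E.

MK31wr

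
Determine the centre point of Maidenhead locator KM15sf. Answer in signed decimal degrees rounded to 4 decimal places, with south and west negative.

Field K=10, M=12: +10·20° lon, +12·10° lat → SW at lon 20°, lat 30°.
Square 1, 5: +1·2° lon, +5·1° lat → SW at lon 22°, lat 35°.
Subsquare s=18, f=5: +18·0.0833333° lon, +5·0.0416667° lat → SW at lon 23.5°, lat 35.2083°.
Cell spans 0.0833333° lon × 0.0416667° lat. Centre is SW corner plus half of each.
latitude 35.2292, longitude 23.5417.

35.2292, 23.5417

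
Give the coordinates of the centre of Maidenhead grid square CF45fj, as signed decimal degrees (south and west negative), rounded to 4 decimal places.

-34.6042, -131.5417

Field C=2, F=5: +2·20° lon, +5·10° lat → SW at lon -140°, lat -40°.
Square 4, 5: +4·2° lon, +5·1° lat → SW at lon -132°, lat -35°.
Subsquare f=5, j=9: +5·0.0833333° lon, +9·0.0416667° lat → SW at lon -131.583°, lat -34.625°.
Cell spans 0.0833333° lon × 0.0416667° lat. Centre is SW corner plus half of each.
latitude -34.6042, longitude -131.5417.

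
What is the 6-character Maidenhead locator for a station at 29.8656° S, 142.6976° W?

Shift to the Maidenhead origin (180°W, 90°S): lon 37.3024, lat 60.1344.
Field: 37.3024/20 → 1 → B, 60.1344/10 → 6 → G; chars BG.
Square: 17.3024/2 → 8, 0.1344/1 → 0; chars 80.
Subsquare: 1.3024/0.0833333 → 15 → p, 0.1344/0.0416667 → 3 → d; chars pd.

BG80pd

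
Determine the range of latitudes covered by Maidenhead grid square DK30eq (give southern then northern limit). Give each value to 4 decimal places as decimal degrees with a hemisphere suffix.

10.6667° N, 10.7083° N

Field D=3, K=10: +3·20° lon, +10·10° lat → SW at lon -120°, lat 10°.
Square 3, 0: +3·2° lon, +0·1° lat → SW at lon -114°, lat 10°.
Subsquare e=4, q=16: +4·0.0833333° lon, +16·0.0416667° lat → SW at lon -113.667°, lat 10.6667°.
Cell spans 0.0833333° lon × 0.0416667° lat.
south 10.6667° N, north 10.7083° N.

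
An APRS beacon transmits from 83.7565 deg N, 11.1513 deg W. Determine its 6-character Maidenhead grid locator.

IR43ks

Shift to the Maidenhead origin (180°W, 90°S): lon 168.8487, lat 173.7565.
Field: lon ⌊168.8487/20⌋ = 8 → I; lat ⌊173.7565/10⌋ = 17 → R.
Square: lon ⌊8.8487/2⌋ = 4; lat ⌊3.7565/1⌋ = 3.
Subsquare: lon ⌊0.8487/0.0833333⌋ = 10 → k; lat ⌊0.7565/0.0416667⌋ = 18 → s.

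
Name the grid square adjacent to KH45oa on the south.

Latitude subsquare a = 0; −1 → -1, wraps to 23 = x, carry into square.
Latitude square 5; −1 → 4.
The longitude characters are unchanged.

KH44ox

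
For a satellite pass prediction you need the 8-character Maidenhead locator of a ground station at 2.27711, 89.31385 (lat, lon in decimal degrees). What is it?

NJ42pg76

Offset from 180°W / 90°S: lon 269.31385°, lat 92.27711°.
Field: 269.31385/20 → 13 → N, 92.27711/10 → 9 → J; chars NJ.
Square: 9.31385/2 → 4, 2.27711/1 → 2; chars 42.
Subsquare: 1.31385/0.0833333 → 15 → p, 0.27711/0.0416667 → 6 → g; chars pg.
Extended square: 0.06385/0.00833333 → 7, 0.02711/0.00416667 → 6; chars 76.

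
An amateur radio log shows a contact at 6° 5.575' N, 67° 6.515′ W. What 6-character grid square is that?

FJ66kc

Offset from 180°W / 90°S: lon 112.8914°, lat 96.0929°.
Field: lon ⌊112.8914/20⌋ = 5 → F; lat ⌊96.0929/10⌋ = 9 → J.
Square: lon ⌊12.8914/2⌋ = 6; lat ⌊6.0929/1⌋ = 6.
Subsquare: lon ⌊0.8914/0.0833333⌋ = 10 → k; lat ⌊0.0929/0.0416667⌋ = 2 → c.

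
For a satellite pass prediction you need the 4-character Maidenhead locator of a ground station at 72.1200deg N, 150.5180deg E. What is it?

QQ52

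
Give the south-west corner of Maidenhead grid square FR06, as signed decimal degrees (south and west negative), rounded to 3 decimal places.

86.000, -80.000

Field F=5, R=17: +5·20° lon, +17·10° lat → SW at lon -80°, lat 80°.
Square 0, 6: +0·2° lon, +6·1° lat → SW at lon -80°, lat 86°.
latitude 86.000, longitude -80.000.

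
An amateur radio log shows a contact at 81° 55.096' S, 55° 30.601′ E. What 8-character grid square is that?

LA78sb19

Shift to the Maidenhead origin (180°W, 90°S): lon 235.51002, lat 8.08173.
Field: 235.51002/20 → 11 → L, 8.08173/10 → 0 → A; chars LA.
Square: 15.51002/2 → 7, 8.08173/1 → 8; chars 78.
Subsquare: 1.51002/0.0833333 → 18 → s, 0.08173/0.0416667 → 1 → b; chars sb.
Extended square: 0.01002/0.00833333 → 1, 0.04007/0.00416667 → 9; chars 19.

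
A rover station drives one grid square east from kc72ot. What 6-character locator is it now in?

KC72pt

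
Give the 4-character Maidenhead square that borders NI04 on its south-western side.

Longitude square 0; −1 → -1, wraps to 9, carry into field.
Longitude field N = 13; −1 → 12 = M.
Latitude square 4; −1 → 3.

MI93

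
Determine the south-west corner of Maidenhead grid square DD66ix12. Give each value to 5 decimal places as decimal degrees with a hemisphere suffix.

53.03333° S, 107.32500° W

Field D=3, D=3: +3·20° lon, +3·10° lat → SW at lon -120°, lat -60°.
Square 6, 6: +6·2° lon, +6·1° lat → SW at lon -108°, lat -54°.
Subsquare i=8, x=23: +8·0.0833333° lon, +23·0.0416667° lat → SW at lon -107.333°, lat -53.0417°.
Extended square 1, 2: +1·0.00833333° lon, +2·0.00416667° lat → SW at lon -107.325°, lat -53.0333°.
latitude 53.03333° S, longitude 107.32500° W.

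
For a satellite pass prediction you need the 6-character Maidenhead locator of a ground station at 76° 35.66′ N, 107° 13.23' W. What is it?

DQ66jo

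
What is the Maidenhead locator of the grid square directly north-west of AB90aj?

Longitude subsquare a = 0; −1 → -1, wraps to 23 = x, carry into square.
Longitude square 9; −1 → 8.
Latitude subsquare j = 9; +1 → 10 = k.

AB80xk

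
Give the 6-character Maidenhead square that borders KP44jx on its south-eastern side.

Longitude subsquare j = 9; +1 → 10 = k.
Latitude subsquare x = 23; −1 → 22 = w.

KP44kw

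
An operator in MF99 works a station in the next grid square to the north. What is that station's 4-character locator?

MG90

Latitude square 9; +1 → 10, wraps to 0, carry into field.
Latitude field F = 5; +1 → 6 = G.
The longitude characters are unchanged.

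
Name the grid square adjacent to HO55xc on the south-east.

HO65ab

Longitude subsquare x = 23; +1 → 24, wraps to 0 = a, carry into square.
Longitude square 5; +1 → 6.
Latitude subsquare c = 2; −1 → 1 = b.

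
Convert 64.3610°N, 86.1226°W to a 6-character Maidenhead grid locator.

EP64wi

Offset from 180°W / 90°S: lon 93.8774°, lat 154.3610°.
Field: lon ⌊93.8774/20⌋ = 4 → E; lat ⌊154.3610/10⌋ = 15 → P.
Square: lon ⌊13.8774/2⌋ = 6; lat ⌊4.3610/1⌋ = 4.
Subsquare: lon ⌊1.8774/0.0833333⌋ = 22 → w; lat ⌊0.3610/0.0416667⌋ = 8 → i.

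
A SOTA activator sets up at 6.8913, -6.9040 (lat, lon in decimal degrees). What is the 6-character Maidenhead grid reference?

Shift to the Maidenhead origin (180°W, 90°S): lon 173.0960, lat 96.8913.
Field: 173.0960/20 → 8 → I, 96.8913/10 → 9 → J; chars IJ.
Square: 13.0960/2 → 6, 6.8913/1 → 6; chars 66.
Subsquare: 1.0960/0.0833333 → 13 → n, 0.8913/0.0416667 → 21 → v; chars nv.

IJ66nv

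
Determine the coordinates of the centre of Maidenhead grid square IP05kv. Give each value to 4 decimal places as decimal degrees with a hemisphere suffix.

65.8958° N, 19.1250° W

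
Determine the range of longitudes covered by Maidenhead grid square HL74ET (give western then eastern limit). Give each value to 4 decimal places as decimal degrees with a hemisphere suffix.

Field H=7, L=11: +7·20° lon, +11·10° lat → SW at lon -40°, lat 20°.
Square 7, 4: +7·2° lon, +4·1° lat → SW at lon -26°, lat 24°.
Subsquare e=4, t=19: +4·0.0833333° lon, +19·0.0416667° lat → SW at lon -25.6667°, lat 24.7917°.
Cell spans 0.0833333° lon × 0.0416667° lat.
west 25.6667° W, east 25.5833° W.

25.6667° W, 25.5833° W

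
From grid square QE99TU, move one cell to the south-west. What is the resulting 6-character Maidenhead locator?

Longitude subsquare t = 19; −1 → 18 = s.
Latitude subsquare u = 20; −1 → 19 = t.

QE99st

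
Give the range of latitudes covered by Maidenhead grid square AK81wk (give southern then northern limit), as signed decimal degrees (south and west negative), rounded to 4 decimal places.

11.4167, 11.4583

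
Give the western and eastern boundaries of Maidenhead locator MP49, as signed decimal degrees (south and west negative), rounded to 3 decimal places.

Field M=12, P=15: +12·20° lon, +15·10° lat → SW at lon 60°, lat 60°.
Square 4, 9: +4·2° lon, +9·1° lat → SW at lon 68°, lat 69°.
Cell spans 2° lon × 1° lat.
west 68.000, east 70.000.

68.000, 70.000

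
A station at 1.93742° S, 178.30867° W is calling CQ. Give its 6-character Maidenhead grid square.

AI08ub

Add 180° to longitude and 90° to latitude: 1.6913, 88.0626.
Field: 1.6913/20 → 0 → A, 88.0626/10 → 8 → I; chars AI.
Square: 1.6913/2 → 0, 8.0626/1 → 8; chars 08.
Subsquare: 1.6913/0.0833333 → 20 → u, 0.0626/0.0416667 → 1 → b; chars ub.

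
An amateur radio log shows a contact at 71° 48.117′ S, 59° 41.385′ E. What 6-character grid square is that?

LB98ue

Add 180° to longitude and 90° to latitude: 239.6898, 18.1980.
Field (20°×10°, letters A–R): lon ⌊239.6898/20⌋ = 11 → L; lat ⌊18.1980/10⌋ = 1 → B.
Square (2°×1°, digits 0–9): lon ⌊19.6898/2⌋ = 9; lat ⌊8.1980/1⌋ = 8.
Subsquare (5′×2.5′, letters a–x): lon ⌊1.6898/0.0833333⌋ = 20 → u; lat ⌊0.1980/0.0416667⌋ = 4 → e.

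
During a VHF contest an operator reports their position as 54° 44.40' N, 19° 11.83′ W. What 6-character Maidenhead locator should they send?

Offset from 180°W / 90°S: lon 160.8028°, lat 144.7400°.
Field (20°×10°, letters A–R): lon ⌊160.8028/20⌋ = 8 → I; lat ⌊144.7400/10⌋ = 14 → O.
Square (2°×1°, digits 0–9): lon ⌊0.8028/2⌋ = 0; lat ⌊4.7400/1⌋ = 4.
Subsquare (5′×2.5′, letters a–x): lon ⌊0.8028/0.0833333⌋ = 9 → j; lat ⌊0.7400/0.0416667⌋ = 17 → r.

IO04jr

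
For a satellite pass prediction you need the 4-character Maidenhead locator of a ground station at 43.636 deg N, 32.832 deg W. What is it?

HN33

Shift to the Maidenhead origin (180°W, 90°S): lon 147.17, lat 133.64.
Field (20°×10°, letters A–R): 147.17/20 → 7 → H, 133.64/10 → 13 → N; chars HN.
Square (2°×1°, digits 0–9): 7.17/2 → 3, 3.64/1 → 3; chars 33.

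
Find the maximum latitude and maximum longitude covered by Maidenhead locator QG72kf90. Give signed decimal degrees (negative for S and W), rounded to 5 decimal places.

Field Q=16, G=6: +16·20° lon, +6·10° lat → SW at lon 140°, lat -30°.
Square 7, 2: +7·2° lon, +2·1° lat → SW at lon 154°, lat -28°.
Subsquare k=10, f=5: +10·0.0833333° lon, +5·0.0416667° lat → SW at lon 154.833°, lat -27.7917°.
Extended square 9, 0: +9·0.00833333° lon, +0·0.00416667° lat → SW at lon 154.908°, lat -27.7917°.
Cell spans 0.00833333° lon × 0.00416667° lat. NE corner is SW corner plus one full cell.
latitude -27.78750, longitude 154.91667.

-27.78750, 154.91667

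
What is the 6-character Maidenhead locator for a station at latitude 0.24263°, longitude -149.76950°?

Add 180° to longitude and 90° to latitude: 30.2305, 90.2426.
Field (20°×10°, letters A–R): lon ⌊30.2305/20⌋ = 1 → B; lat ⌊90.2426/10⌋ = 9 → J.
Square (2°×1°, digits 0–9): lon ⌊10.2305/2⌋ = 5; lat ⌊0.2426/1⌋ = 0.
Subsquare (5′×2.5′, letters a–x): lon ⌊0.2305/0.0833333⌋ = 2 → c; lat ⌊0.2426/0.0416667⌋ = 5 → f.

BJ50cf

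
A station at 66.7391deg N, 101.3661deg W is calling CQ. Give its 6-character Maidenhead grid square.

DP96hr

Add 180° to longitude and 90° to latitude: 78.6339, 156.7391.
Field: 78.6339/20 → 3 → D, 156.7391/10 → 15 → P; chars DP.
Square: 18.6339/2 → 9, 6.7391/1 → 6; chars 96.
Subsquare: 0.6339/0.0833333 → 7 → h, 0.7391/0.0416667 → 17 → r; chars hr.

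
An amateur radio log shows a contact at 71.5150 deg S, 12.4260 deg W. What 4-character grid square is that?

IB38

Shift to the Maidenhead origin (180°W, 90°S): lon 167.57, lat 18.48.
Field: lon ⌊167.57/20⌋ = 8 → I; lat ⌊18.48/10⌋ = 1 → B.
Square: lon ⌊7.57/2⌋ = 3; lat ⌊8.48/1⌋ = 8.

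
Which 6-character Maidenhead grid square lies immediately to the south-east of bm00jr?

Longitude subsquare j = 9; +1 → 10 = k.
Latitude subsquare r = 17; −1 → 16 = q.

BM00kq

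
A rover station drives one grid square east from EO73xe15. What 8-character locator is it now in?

EO73xe25

Longitude extended square 1; +1 → 2.
The latitude characters are unchanged.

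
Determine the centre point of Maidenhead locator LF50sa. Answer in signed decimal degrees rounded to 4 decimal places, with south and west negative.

-39.9792, 51.5417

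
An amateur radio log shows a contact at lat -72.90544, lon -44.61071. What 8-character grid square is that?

Add 180° to longitude and 90° to latitude: 135.38929, 17.09456.
Field (20°×10°, letters A–R): 135.38929/20 → 6 → G, 17.09456/10 → 1 → B; chars GB.
Square (2°×1°, digits 0–9): 15.38929/2 → 7, 7.09456/1 → 7; chars 77.
Subsquare (5′×2.5′, letters a–x): 1.38929/0.0833333 → 16 → q, 0.09456/0.0416667 → 2 → c; chars qc.
Extended square (30″×15″, digits 0–9): 0.05596/0.00833333 → 6, 0.01123/0.00416667 → 2; chars 62.

GB77qc62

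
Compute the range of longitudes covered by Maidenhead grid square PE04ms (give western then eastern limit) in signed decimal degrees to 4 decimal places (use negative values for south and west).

Field P=15, E=4: +15·20° lon, +4·10° lat → SW at lon 120°, lat -50°.
Square 0, 4: +0·2° lon, +4·1° lat → SW at lon 120°, lat -46°.
Subsquare m=12, s=18: +12·0.0833333° lon, +18·0.0416667° lat → SW at lon 121°, lat -45.25°.
Cell spans 0.0833333° lon × 0.0416667° lat.
west 121.0000, east 121.0833.

121.0000, 121.0833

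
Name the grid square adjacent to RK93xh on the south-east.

AK03ag

Longitude subsquare x = 23; +1 → 24, wraps to 0 = a, carry into square.
Longitude square 9; +1 → 10, wraps to 0, carry into field.
Longitude field R = 17; +1 → 18, wraps to 0 = A, wrapping around the antimeridian.
Latitude subsquare h = 7; −1 → 6 = g.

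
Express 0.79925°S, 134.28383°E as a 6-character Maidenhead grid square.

Shift to the Maidenhead origin (180°W, 90°S): lon 314.2838, lat 89.2007.
Field: lon ⌊314.2838/20⌋ = 15 → P; lat ⌊89.2007/10⌋ = 8 → I.
Square: lon ⌊14.2838/2⌋ = 7; lat ⌊9.2007/1⌋ = 9.
Subsquare: lon ⌊0.2838/0.0833333⌋ = 3 → d; lat ⌊0.2007/0.0416667⌋ = 4 → e.

PI79de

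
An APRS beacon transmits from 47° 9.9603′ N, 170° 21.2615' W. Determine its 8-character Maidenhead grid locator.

AN47td79

Add 180° to longitude and 90° to latitude: 9.64564, 137.16600.
Field: 9.64564/20 → 0 → A, 137.16600/10 → 13 → N; chars AN.
Square: 9.64564/2 → 4, 7.16600/1 → 7; chars 47.
Subsquare: 1.64564/0.0833333 → 19 → t, 0.16600/0.0416667 → 3 → d; chars td.
Extended square: 0.06231/0.00833333 → 7, 0.04100/0.00416667 → 9; chars 79.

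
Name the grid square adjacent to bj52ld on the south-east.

BJ52mc

Longitude subsquare l = 11; +1 → 12 = m.
Latitude subsquare d = 3; −1 → 2 = c.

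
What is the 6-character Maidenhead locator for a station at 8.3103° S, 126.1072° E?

Add 180° to longitude and 90° to latitude: 306.1072, 81.6897.
Field (20°×10°, letters A–R): 306.1072/20 → 15 → P, 81.6897/10 → 8 → I; chars PI.
Square (2°×1°, digits 0–9): 6.1072/2 → 3, 1.6897/1 → 1; chars 31.
Subsquare (5′×2.5′, letters a–x): 0.1072/0.0833333 → 1 → b, 0.6897/0.0416667 → 16 → q; chars bq.

PI31bq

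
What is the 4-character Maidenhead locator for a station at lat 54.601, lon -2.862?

Offset from 180°W / 90°S: lon 177.14°, lat 144.60°.
Field: lon ⌊177.14/20⌋ = 8 → I; lat ⌊144.60/10⌋ = 14 → O.
Square: lon ⌊17.14/2⌋ = 8; lat ⌊4.60/1⌋ = 4.

IO84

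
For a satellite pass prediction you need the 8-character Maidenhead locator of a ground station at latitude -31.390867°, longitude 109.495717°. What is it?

OF48ro96

Shift to the Maidenhead origin (180°W, 90°S): lon 289.49572, lat 58.60913.
Field: lon ⌊289.49572/20⌋ = 14 → O; lat ⌊58.60913/10⌋ = 5 → F.
Square: lon ⌊9.49572/2⌋ = 4; lat ⌊8.60913/1⌋ = 8.
Subsquare: lon ⌊1.49572/0.0833333⌋ = 17 → r; lat ⌊0.60913/0.0416667⌋ = 14 → o.
Extended square: lon ⌊0.07905/0.00833333⌋ = 9; lat ⌊0.02580/0.00416667⌋ = 6.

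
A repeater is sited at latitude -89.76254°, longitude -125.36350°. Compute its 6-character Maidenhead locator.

Add 180° to longitude and 90° to latitude: 54.6365, 0.2375.
Field (20°×10°, letters A–R): 54.6365/20 → 2 → C, 0.2375/10 → 0 → A; chars CA.
Square (2°×1°, digits 0–9): 14.6365/2 → 7, 0.2375/1 → 0; chars 70.
Subsquare (5′×2.5′, letters a–x): 0.6365/0.0833333 → 7 → h, 0.2375/0.0416667 → 5 → f; chars hf.

CA70hf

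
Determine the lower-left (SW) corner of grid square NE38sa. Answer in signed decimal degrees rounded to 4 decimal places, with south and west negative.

-42.0000, 87.5000

Field N=13, E=4: +13·20° lon, +4·10° lat → SW at lon 80°, lat -50°.
Square 3, 8: +3·2° lon, +8·1° lat → SW at lon 86°, lat -42°.
Subsquare s=18, a=0: +18·0.0833333° lon, +0·0.0416667° lat → SW at lon 87.5°, lat -42°.
latitude -42.0000, longitude 87.5000.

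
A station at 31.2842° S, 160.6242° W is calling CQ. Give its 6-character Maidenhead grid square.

Shift to the Maidenhead origin (180°W, 90°S): lon 19.3758, lat 58.7158.
Field: 19.3758/20 → 0 → A, 58.7158/10 → 5 → F; chars AF.
Square: 19.3758/2 → 9, 8.7158/1 → 8; chars 98.
Subsquare: 1.3758/0.0833333 → 16 → q, 0.7158/0.0416667 → 17 → r; chars qr.

AF98qr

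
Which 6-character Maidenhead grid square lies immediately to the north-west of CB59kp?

Longitude subsquare k = 10; −1 → 9 = j.
Latitude subsquare p = 15; +1 → 16 = q.

CB59jq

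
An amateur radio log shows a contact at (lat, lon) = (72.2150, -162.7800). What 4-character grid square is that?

Shift to the Maidenhead origin (180°W, 90°S): lon 17.22, lat 162.22.
Field: lon ⌊17.22/20⌋ = 0 → A; lat ⌊162.22/10⌋ = 16 → Q.
Square: lon ⌊17.22/2⌋ = 8; lat ⌊2.22/1⌋ = 2.

AQ82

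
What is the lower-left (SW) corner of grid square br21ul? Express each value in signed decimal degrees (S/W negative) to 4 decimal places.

Field B=1, R=17: +1·20° lon, +17·10° lat → SW at lon -160°, lat 80°.
Square 2, 1: +2·2° lon, +1·1° lat → SW at lon -156°, lat 81°.
Subsquare u=20, l=11: +20·0.0833333° lon, +11·0.0416667° lat → SW at lon -154.333°, lat 81.4583°.
latitude 81.4583, longitude -154.3333.

81.4583, -154.3333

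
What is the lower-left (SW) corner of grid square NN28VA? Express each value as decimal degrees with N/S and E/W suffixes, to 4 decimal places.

48.0000° N, 85.7500° E

Field N=13, N=13: +13·20° lon, +13·10° lat → SW at lon 80°, lat 40°.
Square 2, 8: +2·2° lon, +8·1° lat → SW at lon 84°, lat 48°.
Subsquare v=21, a=0: +21·0.0833333° lon, +0·0.0416667° lat → SW at lon 85.75°, lat 48°.
latitude 48.0000° N, longitude 85.7500° E.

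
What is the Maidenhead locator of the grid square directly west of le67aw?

LE57xw

Longitude subsquare a = 0; −1 → -1, wraps to 23 = x, carry into square.
Longitude square 6; −1 → 5.
The latitude characters are unchanged.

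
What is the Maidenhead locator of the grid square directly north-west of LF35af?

LF25xg

Longitude subsquare a = 0; −1 → -1, wraps to 23 = x, carry into square.
Longitude square 3; −1 → 2.
Latitude subsquare f = 5; +1 → 6 = g.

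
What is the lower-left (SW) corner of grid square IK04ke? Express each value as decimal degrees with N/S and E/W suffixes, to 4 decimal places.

14.1667° N, 19.1667° W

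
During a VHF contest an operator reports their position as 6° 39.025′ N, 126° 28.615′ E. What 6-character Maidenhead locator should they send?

PJ36fp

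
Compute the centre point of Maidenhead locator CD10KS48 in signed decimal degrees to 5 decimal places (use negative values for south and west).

-59.21458, -137.12917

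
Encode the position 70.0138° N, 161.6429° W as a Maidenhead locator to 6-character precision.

AQ90ea

Shift to the Maidenhead origin (180°W, 90°S): lon 18.3571, lat 160.0138.
Field: lon ⌊18.3571/20⌋ = 0 → A; lat ⌊160.0138/10⌋ = 16 → Q.
Square: lon ⌊18.3571/2⌋ = 9; lat ⌊0.0138/1⌋ = 0.
Subsquare: lon ⌊0.3571/0.0833333⌋ = 4 → e; lat ⌊0.0138/0.0416667⌋ = 0 → a.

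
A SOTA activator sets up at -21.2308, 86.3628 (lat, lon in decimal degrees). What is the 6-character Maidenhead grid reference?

Shift to the Maidenhead origin (180°W, 90°S): lon 266.3628, lat 68.7692.
Field (20°×10°, letters A–R): lon ⌊266.3628/20⌋ = 13 → N; lat ⌊68.7692/10⌋ = 6 → G.
Square (2°×1°, digits 0–9): lon ⌊6.3628/2⌋ = 3; lat ⌊8.7692/1⌋ = 8.
Subsquare (5′×2.5′, letters a–x): lon ⌊0.3628/0.0833333⌋ = 4 → e; lat ⌊0.7692/0.0416667⌋ = 18 → s.

NG38es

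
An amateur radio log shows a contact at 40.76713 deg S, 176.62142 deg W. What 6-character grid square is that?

AE19qf

Shift to the Maidenhead origin (180°W, 90°S): lon 3.3786, lat 49.2329.
Field: 3.3786/20 → 0 → A, 49.2329/10 → 4 → E; chars AE.
Square: 3.3786/2 → 1, 9.2329/1 → 9; chars 19.
Subsquare: 1.3786/0.0833333 → 16 → q, 0.2329/0.0416667 → 5 → f; chars qf.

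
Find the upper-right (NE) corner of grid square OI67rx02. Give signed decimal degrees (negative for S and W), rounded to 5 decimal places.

-2.02917, 113.42500

Field O=14, I=8: +14·20° lon, +8·10° lat → SW at lon 100°, lat -10°.
Square 6, 7: +6·2° lon, +7·1° lat → SW at lon 112°, lat -3°.
Subsquare r=17, x=23: +17·0.0833333° lon, +23·0.0416667° lat → SW at lon 113.417°, lat -2.04167°.
Extended square 0, 2: +0·0.00833333° lon, +2·0.00416667° lat → SW at lon 113.417°, lat -2.03333°.
Cell spans 0.00833333° lon × 0.00416667° lat. NE corner is SW corner plus one full cell.
latitude -2.02917, longitude 113.42500.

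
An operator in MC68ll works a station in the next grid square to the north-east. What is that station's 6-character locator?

MC68mm

Longitude subsquare l = 11; +1 → 12 = m.
Latitude subsquare l = 11; +1 → 12 = m.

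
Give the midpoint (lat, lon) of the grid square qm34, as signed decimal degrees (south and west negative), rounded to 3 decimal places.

Field Q=16, M=12: +16·20° lon, +12·10° lat → SW at lon 140°, lat 30°.
Square 3, 4: +3·2° lon, +4·1° lat → SW at lon 146°, lat 34°.
Cell spans 2° lon × 1° lat. Centre is SW corner plus half of each.
latitude 34.500, longitude 147.000.

34.500, 147.000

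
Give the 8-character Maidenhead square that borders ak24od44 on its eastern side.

Longitude extended square 4; +1 → 5.
The latitude characters are unchanged.

AK24od54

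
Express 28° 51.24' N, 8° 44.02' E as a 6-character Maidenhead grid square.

JL48iu

Shift to the Maidenhead origin (180°W, 90°S): lon 188.7337, lat 118.8540.
Field (20°×10°, letters A–R): lon ⌊188.7337/20⌋ = 9 → J; lat ⌊118.8540/10⌋ = 11 → L.
Square (2°×1°, digits 0–9): lon ⌊8.7337/2⌋ = 4; lat ⌊8.8540/1⌋ = 8.
Subsquare (5′×2.5′, letters a–x): lon ⌊0.7337/0.0833333⌋ = 8 → i; lat ⌊0.8540/0.0416667⌋ = 20 → u.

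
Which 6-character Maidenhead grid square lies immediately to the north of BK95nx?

BK96na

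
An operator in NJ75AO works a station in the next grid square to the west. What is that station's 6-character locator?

NJ65xo

Longitude subsquare a = 0; −1 → -1, wraps to 23 = x, carry into square.
Longitude square 7; −1 → 6.
The latitude characters are unchanged.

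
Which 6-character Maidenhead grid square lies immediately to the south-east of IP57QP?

IP57ro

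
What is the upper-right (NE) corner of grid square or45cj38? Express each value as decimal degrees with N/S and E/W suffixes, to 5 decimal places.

85.41250° N, 108.20000° E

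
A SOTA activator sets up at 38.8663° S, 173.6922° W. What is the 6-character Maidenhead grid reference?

AF31dd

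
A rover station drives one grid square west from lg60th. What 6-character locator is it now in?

Longitude subsquare t = 19; −1 → 18 = s.
The latitude characters are unchanged.

LG60sh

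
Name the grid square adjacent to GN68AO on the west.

GN58xo

Longitude subsquare a = 0; −1 → -1, wraps to 23 = x, carry into square.
Longitude square 6; −1 → 5.
The latitude characters are unchanged.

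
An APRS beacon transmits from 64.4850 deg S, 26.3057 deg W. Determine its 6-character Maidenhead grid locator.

Shift to the Maidenhead origin (180°W, 90°S): lon 153.6943, lat 25.5150.
Field (20°×10°, letters A–R): lon ⌊153.6943/20⌋ = 7 → H; lat ⌊25.5150/10⌋ = 2 → C.
Square (2°×1°, digits 0–9): lon ⌊13.6943/2⌋ = 6; lat ⌊5.5150/1⌋ = 5.
Subsquare (5′×2.5′, letters a–x): lon ⌊1.6943/0.0833333⌋ = 20 → u; lat ⌊0.5150/0.0416667⌋ = 12 → m.

HC65um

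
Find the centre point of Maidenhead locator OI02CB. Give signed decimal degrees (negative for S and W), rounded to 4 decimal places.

-7.9375, 100.2083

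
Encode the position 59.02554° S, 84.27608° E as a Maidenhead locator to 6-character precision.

Shift to the Maidenhead origin (180°W, 90°S): lon 264.2761, lat 30.9745.
Field (20°×10°, letters A–R): 264.2761/20 → 13 → N, 30.9745/10 → 3 → D; chars ND.
Square (2°×1°, digits 0–9): 4.2761/2 → 2, 0.9745/1 → 0; chars 20.
Subsquare (5′×2.5′, letters a–x): 0.2761/0.0833333 → 3 → d, 0.9745/0.0416667 → 23 → x; chars dx.

ND20dx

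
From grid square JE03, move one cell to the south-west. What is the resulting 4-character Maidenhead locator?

IE92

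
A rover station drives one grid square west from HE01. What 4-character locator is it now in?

GE91

Longitude square 0; −1 → -1, wraps to 9, carry into field.
Longitude field H = 7; −1 → 6 = G.
The latitude characters are unchanged.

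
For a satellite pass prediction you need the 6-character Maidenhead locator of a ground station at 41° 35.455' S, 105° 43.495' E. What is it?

Shift to the Maidenhead origin (180°W, 90°S): lon 285.7249, lat 48.4091.
Field: 285.7249/20 → 14 → O, 48.4091/10 → 4 → E; chars OE.
Square: 5.7249/2 → 2, 8.4091/1 → 8; chars 28.
Subsquare: 1.7249/0.0833333 → 20 → u, 0.4091/0.0416667 → 9 → j; chars uj.

OE28uj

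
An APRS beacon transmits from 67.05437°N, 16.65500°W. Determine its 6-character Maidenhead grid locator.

Offset from 180°W / 90°S: lon 163.3450°, lat 157.0544°.
Field: lon ⌊163.3450/20⌋ = 8 → I; lat ⌊157.0544/10⌋ = 15 → P.
Square: lon ⌊3.3450/2⌋ = 1; lat ⌊7.0544/1⌋ = 7.
Subsquare: lon ⌊1.3450/0.0833333⌋ = 16 → q; lat ⌊0.0544/0.0416667⌋ = 1 → b.

IP17qb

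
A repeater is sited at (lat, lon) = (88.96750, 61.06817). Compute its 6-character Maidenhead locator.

Add 180° to longitude and 90° to latitude: 241.0682, 178.9675.
Field (20°×10°, letters A–R): lon ⌊241.0682/20⌋ = 12 → M; lat ⌊178.9675/10⌋ = 17 → R.
Square (2°×1°, digits 0–9): lon ⌊1.0682/2⌋ = 0; lat ⌊8.9675/1⌋ = 8.
Subsquare (5′×2.5′, letters a–x): lon ⌊1.0682/0.0833333⌋ = 12 → m; lat ⌊0.9675/0.0416667⌋ = 23 → x.

MR08mx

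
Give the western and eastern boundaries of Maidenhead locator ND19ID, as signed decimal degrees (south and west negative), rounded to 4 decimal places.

Field N=13, D=3: +13·20° lon, +3·10° lat → SW at lon 80°, lat -60°.
Square 1, 9: +1·2° lon, +9·1° lat → SW at lon 82°, lat -51°.
Subsquare i=8, d=3: +8·0.0833333° lon, +3·0.0416667° lat → SW at lon 82.6667°, lat -50.875°.
Cell spans 0.0833333° lon × 0.0416667° lat.
west 82.6667, east 82.7500.

82.6667, 82.7500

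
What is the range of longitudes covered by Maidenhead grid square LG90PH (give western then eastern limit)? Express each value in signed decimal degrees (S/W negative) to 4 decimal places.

59.2500, 59.3333

Field L=11, G=6: +11·20° lon, +6·10° lat → SW at lon 40°, lat -30°.
Square 9, 0: +9·2° lon, +0·1° lat → SW at lon 58°, lat -30°.
Subsquare p=15, h=7: +15·0.0833333° lon, +7·0.0416667° lat → SW at lon 59.25°, lat -29.7083°.
Cell spans 0.0833333° lon × 0.0416667° lat.
west 59.2500, east 59.3333.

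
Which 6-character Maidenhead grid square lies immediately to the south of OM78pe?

Latitude subsquare e = 4; −1 → 3 = d.
The longitude characters are unchanged.

OM78pd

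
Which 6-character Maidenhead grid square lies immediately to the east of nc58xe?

NC68ae

Longitude subsquare x = 23; +1 → 24, wraps to 0 = a, carry into square.
Longitude square 5; +1 → 6.
The latitude characters are unchanged.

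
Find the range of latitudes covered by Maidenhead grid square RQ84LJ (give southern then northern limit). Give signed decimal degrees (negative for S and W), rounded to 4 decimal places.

Field R=17, Q=16: +17·20° lon, +16·10° lat → SW at lon 160°, lat 70°.
Square 8, 4: +8·2° lon, +4·1° lat → SW at lon 176°, lat 74°.
Subsquare l=11, j=9: +11·0.0833333° lon, +9·0.0416667° lat → SW at lon 176.917°, lat 74.375°.
Cell spans 0.0833333° lon × 0.0416667° lat.
south 74.3750, north 74.4167.

74.3750, 74.4167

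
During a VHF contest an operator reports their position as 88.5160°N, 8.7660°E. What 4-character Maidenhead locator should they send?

JR48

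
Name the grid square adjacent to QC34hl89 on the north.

Latitude extended square 9; +1 → 10, wraps to 0, carry into subsquare.
Latitude subsquare l = 11; +1 → 12 = m.
The longitude characters are unchanged.

QC34hm80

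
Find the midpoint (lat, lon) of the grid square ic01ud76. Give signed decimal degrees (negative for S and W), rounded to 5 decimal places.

-68.84792, -18.27083

Field I=8, C=2: +8·20° lon, +2·10° lat → SW at lon -20°, lat -70°.
Square 0, 1: +0·2° lon, +1·1° lat → SW at lon -20°, lat -69°.
Subsquare u=20, d=3: +20·0.0833333° lon, +3·0.0416667° lat → SW at lon -18.3333°, lat -68.875°.
Extended square 7, 6: +7·0.00833333° lon, +6·0.00416667° lat → SW at lon -18.275°, lat -68.85°.
Cell spans 0.00833333° lon × 0.00416667° lat. Centre is SW corner plus half of each.
latitude -68.84792, longitude -18.27083.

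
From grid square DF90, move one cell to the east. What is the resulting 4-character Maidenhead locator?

Longitude square 9; +1 → 10, wraps to 0, carry into field.
Longitude field D = 3; +1 → 4 = E.
The latitude characters are unchanged.

EF00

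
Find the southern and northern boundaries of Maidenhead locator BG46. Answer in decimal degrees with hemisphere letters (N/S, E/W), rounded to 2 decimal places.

Field B=1, G=6: +1·20° lon, +6·10° lat → SW at lon -160°, lat -30°.
Square 4, 6: +4·2° lon, +6·1° lat → SW at lon -152°, lat -24°.
Cell spans 2° lon × 1° lat.
south 24.00° S, north 23.00° S.

24.00° S, 23.00° S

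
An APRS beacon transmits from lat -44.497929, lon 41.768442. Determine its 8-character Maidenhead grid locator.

Offset from 180°W / 90°S: lon 221.76844°, lat 45.50207°.
Field (20°×10°, letters A–R): 221.76844/20 → 11 → L, 45.50207/10 → 4 → E; chars LE.
Square (2°×1°, digits 0–9): 1.76844/2 → 0, 5.50207/1 → 5; chars 05.
Subsquare (5′×2.5′, letters a–x): 1.76844/0.0833333 → 21 → v, 0.50207/0.0416667 → 12 → m; chars vm.
Extended square (30″×15″, digits 0–9): 0.01844/0.00833333 → 2, 0.00207/0.00416667 → 0; chars 20.

LE05vm20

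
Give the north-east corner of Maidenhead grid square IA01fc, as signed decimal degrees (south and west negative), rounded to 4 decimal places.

Field I=8, A=0: +8·20° lon, +0·10° lat → SW at lon -20°, lat -90°.
Square 0, 1: +0·2° lon, +1·1° lat → SW at lon -20°, lat -89°.
Subsquare f=5, c=2: +5·0.0833333° lon, +2·0.0416667° lat → SW at lon -19.5833°, lat -88.9167°.
Cell spans 0.0833333° lon × 0.0416667° lat. NE corner is SW corner plus one full cell.
latitude -88.8750, longitude -19.5000.

-88.8750, -19.5000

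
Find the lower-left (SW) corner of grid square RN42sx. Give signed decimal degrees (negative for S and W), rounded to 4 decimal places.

42.9583, 169.5000

Field R=17, N=13: +17·20° lon, +13·10° lat → SW at lon 160°, lat 40°.
Square 4, 2: +4·2° lon, +2·1° lat → SW at lon 168°, lat 42°.
Subsquare s=18, x=23: +18·0.0833333° lon, +23·0.0416667° lat → SW at lon 169.5°, lat 42.9583°.
latitude 42.9583, longitude 169.5000.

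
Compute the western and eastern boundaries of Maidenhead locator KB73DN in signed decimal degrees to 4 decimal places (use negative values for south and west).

34.2500, 34.3333

Field K=10, B=1: +10·20° lon, +1·10° lat → SW at lon 20°, lat -80°.
Square 7, 3: +7·2° lon, +3·1° lat → SW at lon 34°, lat -77°.
Subsquare d=3, n=13: +3·0.0833333° lon, +13·0.0416667° lat → SW at lon 34.25°, lat -76.4583°.
Cell spans 0.0833333° lon × 0.0416667° lat.
west 34.2500, east 34.3333.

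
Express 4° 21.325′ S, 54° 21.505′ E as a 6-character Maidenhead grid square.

Offset from 180°W / 90°S: lon 234.3584°, lat 85.6446°.
Field: lon ⌊234.3584/20⌋ = 11 → L; lat ⌊85.6446/10⌋ = 8 → I.
Square: lon ⌊14.3584/2⌋ = 7; lat ⌊5.6446/1⌋ = 5.
Subsquare: lon ⌊0.3584/0.0833333⌋ = 4 → e; lat ⌊0.6446/0.0416667⌋ = 15 → p.

LI75ep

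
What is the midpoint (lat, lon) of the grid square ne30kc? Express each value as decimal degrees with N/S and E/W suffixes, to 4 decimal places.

Field N=13, E=4: +13·20° lon, +4·10° lat → SW at lon 80°, lat -50°.
Square 3, 0: +3·2° lon, +0·1° lat → SW at lon 86°, lat -50°.
Subsquare k=10, c=2: +10·0.0833333° lon, +2·0.0416667° lat → SW at lon 86.8333°, lat -49.9167°.
Cell spans 0.0833333° lon × 0.0416667° lat. Centre is SW corner plus half of each.
latitude 49.8958° S, longitude 86.8750° E.

49.8958° S, 86.8750° E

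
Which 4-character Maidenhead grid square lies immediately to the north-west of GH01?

Longitude square 0; −1 → -1, wraps to 9, carry into field.
Longitude field G = 6; −1 → 5 = F.
Latitude square 1; +1 → 2.

FH92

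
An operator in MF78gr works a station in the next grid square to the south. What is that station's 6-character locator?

Latitude subsquare r = 17; −1 → 16 = q.
The longitude characters are unchanged.

MF78gq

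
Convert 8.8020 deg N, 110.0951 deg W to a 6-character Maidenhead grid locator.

DJ48wt

Offset from 180°W / 90°S: lon 69.9049°, lat 98.8020°.
Field: lon ⌊69.9049/20⌋ = 3 → D; lat ⌊98.8020/10⌋ = 9 → J.
Square: lon ⌊9.9049/2⌋ = 4; lat ⌊8.8020/1⌋ = 8.
Subsquare: lon ⌊1.9049/0.0833333⌋ = 22 → w; lat ⌊0.8020/0.0416667⌋ = 19 → t.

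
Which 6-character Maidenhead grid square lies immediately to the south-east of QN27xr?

QN37aq

Longitude subsquare x = 23; +1 → 24, wraps to 0 = a, carry into square.
Longitude square 2; +1 → 3.
Latitude subsquare r = 17; −1 → 16 = q.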